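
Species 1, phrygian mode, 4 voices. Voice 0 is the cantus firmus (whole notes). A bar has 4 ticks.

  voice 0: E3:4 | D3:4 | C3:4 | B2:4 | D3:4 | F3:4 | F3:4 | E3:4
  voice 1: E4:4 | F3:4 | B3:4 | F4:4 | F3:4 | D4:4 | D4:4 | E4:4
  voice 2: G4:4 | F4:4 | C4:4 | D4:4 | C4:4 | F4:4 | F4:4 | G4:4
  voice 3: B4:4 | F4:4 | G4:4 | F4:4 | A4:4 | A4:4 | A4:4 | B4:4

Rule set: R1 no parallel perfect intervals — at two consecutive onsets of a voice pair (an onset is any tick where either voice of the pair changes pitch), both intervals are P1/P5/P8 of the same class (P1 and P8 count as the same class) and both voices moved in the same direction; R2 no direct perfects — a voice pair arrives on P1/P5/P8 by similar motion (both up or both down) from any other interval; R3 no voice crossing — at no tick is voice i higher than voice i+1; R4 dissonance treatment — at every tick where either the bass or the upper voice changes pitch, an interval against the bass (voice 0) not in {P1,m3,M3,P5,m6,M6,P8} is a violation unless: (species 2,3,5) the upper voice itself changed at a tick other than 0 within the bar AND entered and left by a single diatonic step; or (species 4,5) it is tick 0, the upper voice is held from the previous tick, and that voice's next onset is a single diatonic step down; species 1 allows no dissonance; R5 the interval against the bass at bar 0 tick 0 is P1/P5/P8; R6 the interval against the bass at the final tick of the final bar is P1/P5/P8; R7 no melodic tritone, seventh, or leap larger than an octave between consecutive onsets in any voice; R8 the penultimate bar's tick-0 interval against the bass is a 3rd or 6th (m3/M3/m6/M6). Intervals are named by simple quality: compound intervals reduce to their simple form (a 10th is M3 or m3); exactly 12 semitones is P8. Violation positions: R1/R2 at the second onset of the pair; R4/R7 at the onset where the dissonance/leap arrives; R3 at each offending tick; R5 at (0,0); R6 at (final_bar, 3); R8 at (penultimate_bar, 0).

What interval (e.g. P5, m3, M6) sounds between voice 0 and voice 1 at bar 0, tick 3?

voice 0=E3 voice 1=E4 -> P8

P8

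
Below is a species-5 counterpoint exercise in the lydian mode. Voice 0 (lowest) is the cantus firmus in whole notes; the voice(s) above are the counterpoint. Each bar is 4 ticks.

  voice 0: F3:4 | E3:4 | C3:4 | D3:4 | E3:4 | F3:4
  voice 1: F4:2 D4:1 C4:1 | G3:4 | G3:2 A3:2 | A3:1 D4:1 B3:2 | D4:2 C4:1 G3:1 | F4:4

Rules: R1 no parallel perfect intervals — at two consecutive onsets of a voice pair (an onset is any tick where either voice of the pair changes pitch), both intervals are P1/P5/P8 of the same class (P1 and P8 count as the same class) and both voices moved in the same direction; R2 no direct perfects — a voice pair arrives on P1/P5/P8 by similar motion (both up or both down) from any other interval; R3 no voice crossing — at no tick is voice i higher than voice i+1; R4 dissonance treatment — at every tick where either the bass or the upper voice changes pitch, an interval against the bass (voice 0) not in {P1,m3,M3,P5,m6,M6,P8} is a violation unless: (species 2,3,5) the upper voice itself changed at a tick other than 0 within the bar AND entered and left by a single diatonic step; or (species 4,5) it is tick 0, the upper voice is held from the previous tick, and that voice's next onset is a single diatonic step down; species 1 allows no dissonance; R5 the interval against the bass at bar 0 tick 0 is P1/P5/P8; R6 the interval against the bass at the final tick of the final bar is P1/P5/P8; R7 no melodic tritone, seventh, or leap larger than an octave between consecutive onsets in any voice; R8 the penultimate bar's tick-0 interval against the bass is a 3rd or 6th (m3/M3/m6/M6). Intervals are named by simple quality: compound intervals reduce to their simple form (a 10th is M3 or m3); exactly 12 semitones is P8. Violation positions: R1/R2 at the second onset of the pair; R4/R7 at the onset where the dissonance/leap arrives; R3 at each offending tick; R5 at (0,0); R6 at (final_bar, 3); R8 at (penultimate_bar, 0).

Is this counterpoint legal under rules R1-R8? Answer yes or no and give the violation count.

No (4 violations)

bar 0: v0=F3 v1=F4 (P8)
bar 1: v0=E3 v1=G3 (m3)
bar 2: v0=C3 v1=G3 (P5)
bar 3: v0=D3 v1=A3 (P5)
bar 4: v0=E3 v1=D4 (m7)
bar 5: v0=F3 v1=F4 (P8)
  R4 @ bar4.0: E3/D4 m7 untreated
  R8 @ bar4.0: penult m7 not 3rd/6th
  R2 @ bar5.0: E3/G3 m3 -> F3/F4 P8 similar
  R7 @ bar5.0: G3->F4 leap 10st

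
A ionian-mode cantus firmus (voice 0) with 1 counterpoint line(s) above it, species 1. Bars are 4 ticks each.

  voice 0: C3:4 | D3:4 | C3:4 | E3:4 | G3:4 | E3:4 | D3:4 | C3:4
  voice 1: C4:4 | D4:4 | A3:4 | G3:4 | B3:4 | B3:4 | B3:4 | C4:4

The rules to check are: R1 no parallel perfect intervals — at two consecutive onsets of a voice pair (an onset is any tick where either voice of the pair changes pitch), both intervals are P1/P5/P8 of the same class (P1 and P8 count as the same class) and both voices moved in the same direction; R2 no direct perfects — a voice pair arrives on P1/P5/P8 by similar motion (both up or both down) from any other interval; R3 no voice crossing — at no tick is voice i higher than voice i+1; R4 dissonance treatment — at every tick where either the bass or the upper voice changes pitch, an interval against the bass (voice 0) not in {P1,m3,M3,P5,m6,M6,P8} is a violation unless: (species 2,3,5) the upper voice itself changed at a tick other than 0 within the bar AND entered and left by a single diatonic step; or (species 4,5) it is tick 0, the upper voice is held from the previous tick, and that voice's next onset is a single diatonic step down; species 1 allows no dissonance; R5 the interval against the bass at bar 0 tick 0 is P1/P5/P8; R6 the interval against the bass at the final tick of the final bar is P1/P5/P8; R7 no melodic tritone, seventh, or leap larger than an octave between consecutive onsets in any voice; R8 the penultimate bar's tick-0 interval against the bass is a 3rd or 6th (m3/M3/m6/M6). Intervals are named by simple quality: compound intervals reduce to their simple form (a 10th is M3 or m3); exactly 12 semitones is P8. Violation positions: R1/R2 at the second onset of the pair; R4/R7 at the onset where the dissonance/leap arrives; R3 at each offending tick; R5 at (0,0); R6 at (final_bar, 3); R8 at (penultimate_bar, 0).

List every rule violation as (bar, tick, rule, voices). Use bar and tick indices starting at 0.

bar 0: v0=C3 v1=C4 downbeat P8
bar 1: v0=D3 v1=D4 downbeat P8
bar 2: v0=C3 v1=A3 downbeat M6
bar 3: v0=E3 v1=G3 downbeat m3
bar 4: v0=G3 v1=B3 downbeat M3
bar 5: v0=E3 v1=B3 downbeat P5
bar 6: v0=D3 v1=B3 downbeat M6
bar 7: v0=C3 v1=C4 downbeat P8
  -> R1 @ bar 1 tick 0 v(0, 1): C3/C4 P8 -> D3/D4 P8 similar

(1, 0, R1, (0, 1))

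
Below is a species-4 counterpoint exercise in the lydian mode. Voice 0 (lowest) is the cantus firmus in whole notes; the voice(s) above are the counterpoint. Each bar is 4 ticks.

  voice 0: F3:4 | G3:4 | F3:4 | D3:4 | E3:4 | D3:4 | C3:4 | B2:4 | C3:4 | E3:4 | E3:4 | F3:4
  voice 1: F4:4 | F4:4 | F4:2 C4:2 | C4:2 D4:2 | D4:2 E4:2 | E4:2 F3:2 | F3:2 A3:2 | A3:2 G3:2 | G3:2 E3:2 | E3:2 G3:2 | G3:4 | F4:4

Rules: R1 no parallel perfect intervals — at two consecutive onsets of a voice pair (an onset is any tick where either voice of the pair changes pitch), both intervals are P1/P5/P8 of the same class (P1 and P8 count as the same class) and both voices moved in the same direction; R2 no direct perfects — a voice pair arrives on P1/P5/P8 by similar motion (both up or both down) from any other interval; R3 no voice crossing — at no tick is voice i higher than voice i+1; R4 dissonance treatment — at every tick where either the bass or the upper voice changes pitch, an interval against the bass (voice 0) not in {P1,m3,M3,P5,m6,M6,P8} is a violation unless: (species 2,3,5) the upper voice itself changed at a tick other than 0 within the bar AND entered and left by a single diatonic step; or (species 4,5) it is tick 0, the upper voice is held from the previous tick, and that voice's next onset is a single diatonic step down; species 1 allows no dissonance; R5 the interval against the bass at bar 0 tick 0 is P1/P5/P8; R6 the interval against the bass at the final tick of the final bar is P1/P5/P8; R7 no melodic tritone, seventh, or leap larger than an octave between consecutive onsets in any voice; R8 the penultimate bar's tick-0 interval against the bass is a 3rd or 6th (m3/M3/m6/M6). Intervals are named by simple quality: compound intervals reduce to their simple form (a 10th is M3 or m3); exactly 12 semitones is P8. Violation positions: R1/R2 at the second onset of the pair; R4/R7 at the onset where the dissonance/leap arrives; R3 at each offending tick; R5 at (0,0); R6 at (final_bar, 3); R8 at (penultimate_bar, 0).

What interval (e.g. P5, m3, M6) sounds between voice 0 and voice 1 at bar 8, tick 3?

M3

voice 0=C3 voice 1=E3 -> M3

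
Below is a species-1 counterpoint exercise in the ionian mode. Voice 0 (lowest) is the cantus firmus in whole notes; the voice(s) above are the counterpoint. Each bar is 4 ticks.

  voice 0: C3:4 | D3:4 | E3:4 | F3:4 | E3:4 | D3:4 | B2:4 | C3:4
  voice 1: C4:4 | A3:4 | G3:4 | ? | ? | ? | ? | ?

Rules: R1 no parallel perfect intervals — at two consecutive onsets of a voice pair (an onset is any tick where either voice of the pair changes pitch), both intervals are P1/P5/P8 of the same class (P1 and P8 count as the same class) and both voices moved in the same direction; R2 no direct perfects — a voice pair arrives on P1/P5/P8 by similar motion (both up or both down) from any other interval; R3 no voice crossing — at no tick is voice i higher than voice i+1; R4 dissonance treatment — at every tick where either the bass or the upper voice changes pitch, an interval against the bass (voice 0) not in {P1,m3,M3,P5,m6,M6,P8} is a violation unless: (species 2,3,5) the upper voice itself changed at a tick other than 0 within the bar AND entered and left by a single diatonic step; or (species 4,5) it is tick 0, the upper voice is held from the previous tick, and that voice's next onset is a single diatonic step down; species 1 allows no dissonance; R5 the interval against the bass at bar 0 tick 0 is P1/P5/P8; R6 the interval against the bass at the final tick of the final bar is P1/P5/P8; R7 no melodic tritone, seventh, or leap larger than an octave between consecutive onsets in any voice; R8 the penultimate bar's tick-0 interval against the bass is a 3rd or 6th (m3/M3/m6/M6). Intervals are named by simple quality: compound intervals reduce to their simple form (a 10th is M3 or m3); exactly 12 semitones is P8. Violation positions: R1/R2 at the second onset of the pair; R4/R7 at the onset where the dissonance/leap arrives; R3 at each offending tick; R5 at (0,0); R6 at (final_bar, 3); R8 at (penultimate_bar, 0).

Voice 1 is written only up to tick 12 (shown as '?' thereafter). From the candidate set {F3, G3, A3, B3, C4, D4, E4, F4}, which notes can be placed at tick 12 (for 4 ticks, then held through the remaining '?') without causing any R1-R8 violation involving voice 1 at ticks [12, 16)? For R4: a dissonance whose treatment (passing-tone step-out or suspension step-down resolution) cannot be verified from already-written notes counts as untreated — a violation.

F3: legal
G3: violates R4
A3: legal
B3: violates R4
C4: violates R2
D4: legal
E4: violates R4
F4: violates R2,R7

{A3, D4, F3}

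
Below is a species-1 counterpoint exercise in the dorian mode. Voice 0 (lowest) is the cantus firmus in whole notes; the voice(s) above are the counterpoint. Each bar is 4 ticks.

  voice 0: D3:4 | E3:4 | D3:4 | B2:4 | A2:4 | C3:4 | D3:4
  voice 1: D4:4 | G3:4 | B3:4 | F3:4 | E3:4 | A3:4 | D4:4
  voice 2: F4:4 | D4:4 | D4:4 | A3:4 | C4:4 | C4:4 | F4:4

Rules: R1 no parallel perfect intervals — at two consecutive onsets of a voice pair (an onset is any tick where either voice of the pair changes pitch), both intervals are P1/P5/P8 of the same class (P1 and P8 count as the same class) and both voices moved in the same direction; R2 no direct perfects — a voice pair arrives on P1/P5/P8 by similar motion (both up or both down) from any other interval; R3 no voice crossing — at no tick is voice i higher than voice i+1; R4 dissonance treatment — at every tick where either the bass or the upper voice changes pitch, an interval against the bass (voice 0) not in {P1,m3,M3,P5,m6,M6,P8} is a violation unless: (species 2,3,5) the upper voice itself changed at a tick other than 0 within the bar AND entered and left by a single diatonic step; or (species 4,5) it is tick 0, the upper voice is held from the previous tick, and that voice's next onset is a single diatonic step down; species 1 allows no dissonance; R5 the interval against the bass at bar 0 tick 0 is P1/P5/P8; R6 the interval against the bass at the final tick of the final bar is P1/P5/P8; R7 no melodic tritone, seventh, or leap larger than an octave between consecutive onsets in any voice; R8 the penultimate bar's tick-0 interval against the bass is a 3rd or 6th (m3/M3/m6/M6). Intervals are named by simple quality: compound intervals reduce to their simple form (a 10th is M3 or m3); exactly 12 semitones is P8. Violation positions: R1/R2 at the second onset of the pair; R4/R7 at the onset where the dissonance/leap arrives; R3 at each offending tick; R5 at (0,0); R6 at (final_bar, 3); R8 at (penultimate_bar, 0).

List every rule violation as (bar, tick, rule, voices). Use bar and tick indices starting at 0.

bar 0: v0=D3 v1=D4 v2=F4 downbeat m3
bar 1: v0=E3 v1=G3 v2=D4 downbeat m7
bar 2: v0=D3 v1=B3 v2=D4 downbeat P8
bar 3: v0=B2 v1=F3 v2=A3 downbeat m7
bar 4: v0=A2 v1=E3 v2=C4 downbeat m3
bar 5: v0=C3 v1=A3 v2=C4 downbeat P8
bar 6: v0=D3 v1=D4 v2=F4 downbeat m3
  -> R5 @ bar 0 tick 0 v(0, 2): opens on m3
  -> R2 @ bar 1 tick 0 v(1, 2): D4/F4 m3 -> G3/D4 P5 similar
  -> R4 @ bar 1 tick 0 v(0, 2): E3/D4 m7 untreated
  -> R4 @ bar 3 tick 0 v(0, 1): B2/F3 TT untreated
  -> R4 @ bar 3 tick 0 v(0, 2): B2/A3 m7 untreated
  -> R7 @ bar 3 tick 0 v(1,): B3->F3 leap 6st
  -> R2 @ bar 4 tick 0 v(0, 1): B2/F3 TT -> A2/E3 P5 similar
  -> R8 @ bar 5 tick 0 v(0, 2): penult P8 not 3rd/6th
  -> R2 @ bar 6 tick 0 v(0, 1): C3/A3 M6 -> D3/D4 P8 similar
  -> R6 @ bar 6 tick 3 v(0, 2): closes on m3

(0, 0, R5, (0, 2))
(1, 0, R2, (1, 2))
(1, 0, R4, (0, 2))
(3, 0, R4, (0, 1))
(3, 0, R4, (0, 2))
(3, 0, R7, (1,))
(4, 0, R2, (0, 1))
(5, 0, R8, (0, 2))
(6, 0, R2, (0, 1))
(6, 3, R6, (0, 2))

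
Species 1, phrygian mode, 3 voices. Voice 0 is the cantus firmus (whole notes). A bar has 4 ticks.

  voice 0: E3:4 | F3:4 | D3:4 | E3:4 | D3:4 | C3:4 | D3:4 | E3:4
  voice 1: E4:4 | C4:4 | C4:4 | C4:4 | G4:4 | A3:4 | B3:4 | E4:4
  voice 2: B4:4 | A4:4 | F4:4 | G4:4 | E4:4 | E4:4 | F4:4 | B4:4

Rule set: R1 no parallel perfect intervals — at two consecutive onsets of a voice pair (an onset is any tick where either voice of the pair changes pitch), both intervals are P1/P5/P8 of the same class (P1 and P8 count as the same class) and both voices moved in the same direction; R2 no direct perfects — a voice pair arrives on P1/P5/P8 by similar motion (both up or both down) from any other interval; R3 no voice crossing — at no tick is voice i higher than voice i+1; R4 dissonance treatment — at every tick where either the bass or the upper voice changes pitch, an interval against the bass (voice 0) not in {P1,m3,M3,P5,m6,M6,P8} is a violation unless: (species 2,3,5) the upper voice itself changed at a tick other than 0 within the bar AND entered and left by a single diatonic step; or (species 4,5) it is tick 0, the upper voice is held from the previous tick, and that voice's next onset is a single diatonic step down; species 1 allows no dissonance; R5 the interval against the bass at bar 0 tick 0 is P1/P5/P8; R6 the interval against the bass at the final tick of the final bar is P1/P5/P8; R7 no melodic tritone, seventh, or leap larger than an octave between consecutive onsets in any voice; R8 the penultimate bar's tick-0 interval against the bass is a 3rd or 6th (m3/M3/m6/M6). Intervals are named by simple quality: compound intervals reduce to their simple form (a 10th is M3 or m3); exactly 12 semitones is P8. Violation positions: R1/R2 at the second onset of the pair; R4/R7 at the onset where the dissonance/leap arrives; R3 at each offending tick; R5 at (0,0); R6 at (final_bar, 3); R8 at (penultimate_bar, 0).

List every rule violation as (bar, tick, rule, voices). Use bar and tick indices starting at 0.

bar 0: v0=E3 v1=E4 v2=B4 downbeat P5
bar 1: v0=F3 v1=C4 v2=A4 downbeat M3
bar 2: v0=D3 v1=C4 v2=F4 downbeat m3
bar 3: v0=E3 v1=C4 v2=G4 downbeat m3
bar 4: v0=D3 v1=G4 v2=E4 downbeat M2
bar 5: v0=C3 v1=A3 v2=E4 downbeat M3
bar 6: v0=D3 v1=B3 v2=F4 downbeat m3
bar 7: v0=E3 v1=E4 v2=B4 downbeat P5
  -> R4 @ bar 2 tick 0 v(0, 1): D3/C4 m7 untreated
  -> R3 @ bar 4 tick 0 v(1, 2): G4 above E4
  -> R4 @ bar 4 tick 0 v(0, 1): D3/G4 P4 untreated
  -> R4 @ bar 4 tick 0 v(0, 2): D3/E4 M2 untreated
  -> R3 @ bar 4 tick 1 v(1, 2): G4 above E4
  -> R3 @ bar 4 tick 2 v(1, 2): G4 above E4
  -> R3 @ bar 4 tick 3 v(1, 2): G4 above E4
  -> R7 @ bar 5 tick 0 v(1,): G4->A3 leap 10st
  -> R2 @ bar 7 tick 0 v(0, 1): D3/B3 M6 -> E3/E4 P8 similar
  -> R2 @ bar 7 tick 0 v(0, 2): D3/F4 m3 -> E3/B4 P5 similar
  -> R2 @ bar 7 tick 0 v(1, 2): B3/F4 TT -> E4/B4 P5 similar
  -> R7 @ bar 7 tick 0 v(2,): F4->B4 leap 6st

(2, 0, R4, (0, 1))
(4, 0, R3, (1, 2))
(4, 0, R4, (0, 1))
(4, 0, R4, (0, 2))
(4, 1, R3, (1, 2))
(4, 2, R3, (1, 2))
(4, 3, R3, (1, 2))
(5, 0, R7, (1,))
(7, 0, R2, (0, 1))
(7, 0, R2, (0, 2))
(7, 0, R2, (1, 2))
(7, 0, R7, (2,))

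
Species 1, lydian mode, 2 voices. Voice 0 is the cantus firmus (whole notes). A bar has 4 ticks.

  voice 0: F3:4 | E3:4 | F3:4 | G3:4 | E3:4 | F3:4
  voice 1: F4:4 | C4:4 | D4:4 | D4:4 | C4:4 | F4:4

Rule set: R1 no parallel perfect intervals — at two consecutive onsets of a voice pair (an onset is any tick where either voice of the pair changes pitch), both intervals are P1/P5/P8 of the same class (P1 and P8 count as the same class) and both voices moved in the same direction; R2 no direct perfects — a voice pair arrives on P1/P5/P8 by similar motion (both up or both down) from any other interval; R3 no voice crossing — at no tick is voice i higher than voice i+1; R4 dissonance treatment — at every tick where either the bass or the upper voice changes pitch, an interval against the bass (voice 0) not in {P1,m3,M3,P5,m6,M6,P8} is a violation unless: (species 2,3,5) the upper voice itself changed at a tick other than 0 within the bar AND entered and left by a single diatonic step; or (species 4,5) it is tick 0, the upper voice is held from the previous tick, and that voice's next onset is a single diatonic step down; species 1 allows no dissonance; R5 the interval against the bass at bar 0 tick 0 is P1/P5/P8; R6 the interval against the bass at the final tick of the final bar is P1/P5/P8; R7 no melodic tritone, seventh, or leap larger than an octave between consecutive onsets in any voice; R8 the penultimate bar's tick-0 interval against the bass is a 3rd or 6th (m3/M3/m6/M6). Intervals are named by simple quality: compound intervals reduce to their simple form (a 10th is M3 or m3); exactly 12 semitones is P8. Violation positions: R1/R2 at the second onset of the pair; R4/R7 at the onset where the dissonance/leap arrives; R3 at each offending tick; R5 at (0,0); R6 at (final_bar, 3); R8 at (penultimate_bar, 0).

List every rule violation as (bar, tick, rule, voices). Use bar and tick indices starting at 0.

(5, 0, R2, (0, 1))

bar 0: v0=F3 v1=F4 downbeat P8
bar 1: v0=E3 v1=C4 downbeat m6
bar 2: v0=F3 v1=D4 downbeat M6
bar 3: v0=G3 v1=D4 downbeat P5
bar 4: v0=E3 v1=C4 downbeat m6
bar 5: v0=F3 v1=F4 downbeat P8
  -> R2 @ bar 5 tick 0 v(0, 1): E3/C4 m6 -> F3/F4 P8 similar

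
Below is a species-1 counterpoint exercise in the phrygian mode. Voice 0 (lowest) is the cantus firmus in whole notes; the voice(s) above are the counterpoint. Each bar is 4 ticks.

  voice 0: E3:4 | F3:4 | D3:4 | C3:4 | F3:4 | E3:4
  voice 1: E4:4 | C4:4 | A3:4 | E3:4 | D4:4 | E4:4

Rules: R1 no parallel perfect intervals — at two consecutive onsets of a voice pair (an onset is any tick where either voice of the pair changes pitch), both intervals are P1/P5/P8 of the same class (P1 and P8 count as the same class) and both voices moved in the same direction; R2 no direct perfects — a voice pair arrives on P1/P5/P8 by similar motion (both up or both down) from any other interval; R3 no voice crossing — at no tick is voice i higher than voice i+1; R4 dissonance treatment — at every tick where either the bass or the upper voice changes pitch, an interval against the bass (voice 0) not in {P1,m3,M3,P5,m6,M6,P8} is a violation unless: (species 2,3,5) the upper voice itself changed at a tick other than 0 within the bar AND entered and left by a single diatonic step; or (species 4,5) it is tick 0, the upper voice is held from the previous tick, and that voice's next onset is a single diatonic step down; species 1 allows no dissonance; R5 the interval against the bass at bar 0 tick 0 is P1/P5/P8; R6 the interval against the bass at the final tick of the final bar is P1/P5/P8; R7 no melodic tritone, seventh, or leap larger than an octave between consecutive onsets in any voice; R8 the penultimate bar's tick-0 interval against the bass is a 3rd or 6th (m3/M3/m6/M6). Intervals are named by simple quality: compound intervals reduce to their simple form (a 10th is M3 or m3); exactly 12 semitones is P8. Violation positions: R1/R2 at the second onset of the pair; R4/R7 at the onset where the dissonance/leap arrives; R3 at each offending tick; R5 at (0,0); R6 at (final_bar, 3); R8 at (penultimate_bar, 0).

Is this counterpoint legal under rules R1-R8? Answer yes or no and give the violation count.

No (2 violations)

bar 0: v0=E3 v1=E4 (P8)
bar 1: v0=F3 v1=C4 (P5)
bar 2: v0=D3 v1=A3 (P5)
bar 3: v0=C3 v1=E3 (M3)
bar 4: v0=F3 v1=D4 (M6)
bar 5: v0=E3 v1=E4 (P8)
  R1 @ bar2.0: F3/C4 P5 -> D3/A3 P5 similar
  R7 @ bar4.0: E3->D4 leap 10st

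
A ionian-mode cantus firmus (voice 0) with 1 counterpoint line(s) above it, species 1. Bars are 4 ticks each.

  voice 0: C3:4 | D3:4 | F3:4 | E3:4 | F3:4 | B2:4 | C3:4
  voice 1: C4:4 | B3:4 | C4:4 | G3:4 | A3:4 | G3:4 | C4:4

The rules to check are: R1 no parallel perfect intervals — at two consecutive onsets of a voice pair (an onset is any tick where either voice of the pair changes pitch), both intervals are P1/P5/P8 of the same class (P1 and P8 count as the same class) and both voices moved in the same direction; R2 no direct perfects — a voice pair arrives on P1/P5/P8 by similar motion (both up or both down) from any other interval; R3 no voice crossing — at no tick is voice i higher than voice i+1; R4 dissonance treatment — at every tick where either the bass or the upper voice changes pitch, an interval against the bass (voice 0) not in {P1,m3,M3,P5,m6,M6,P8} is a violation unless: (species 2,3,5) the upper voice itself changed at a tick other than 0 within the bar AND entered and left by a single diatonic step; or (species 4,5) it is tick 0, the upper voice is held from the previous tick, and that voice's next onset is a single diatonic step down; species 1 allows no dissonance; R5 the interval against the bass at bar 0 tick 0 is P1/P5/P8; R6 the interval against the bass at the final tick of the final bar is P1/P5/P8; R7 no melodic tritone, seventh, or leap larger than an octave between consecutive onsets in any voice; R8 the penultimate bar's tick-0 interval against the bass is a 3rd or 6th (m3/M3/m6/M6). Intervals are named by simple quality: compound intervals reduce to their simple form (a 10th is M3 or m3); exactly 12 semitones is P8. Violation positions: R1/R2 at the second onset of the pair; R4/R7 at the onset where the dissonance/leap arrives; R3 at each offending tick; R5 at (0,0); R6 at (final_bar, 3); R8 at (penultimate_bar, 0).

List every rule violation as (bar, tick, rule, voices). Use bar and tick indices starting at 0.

(2, 0, R2, (0, 1))
(5, 0, R7, (0,))
(6, 0, R2, (0, 1))

bar 0: v0=C3 v1=C4 downbeat P8
bar 1: v0=D3 v1=B3 downbeat M6
bar 2: v0=F3 v1=C4 downbeat P5
bar 3: v0=E3 v1=G3 downbeat m3
bar 4: v0=F3 v1=A3 downbeat M3
bar 5: v0=B2 v1=G3 downbeat m6
bar 6: v0=C3 v1=C4 downbeat P8
  -> R2 @ bar 2 tick 0 v(0, 1): D3/B3 M6 -> F3/C4 P5 similar
  -> R7 @ bar 5 tick 0 v(0,): F3->B2 leap 6st
  -> R2 @ bar 6 tick 0 v(0, 1): B2/G3 m6 -> C3/C4 P8 similar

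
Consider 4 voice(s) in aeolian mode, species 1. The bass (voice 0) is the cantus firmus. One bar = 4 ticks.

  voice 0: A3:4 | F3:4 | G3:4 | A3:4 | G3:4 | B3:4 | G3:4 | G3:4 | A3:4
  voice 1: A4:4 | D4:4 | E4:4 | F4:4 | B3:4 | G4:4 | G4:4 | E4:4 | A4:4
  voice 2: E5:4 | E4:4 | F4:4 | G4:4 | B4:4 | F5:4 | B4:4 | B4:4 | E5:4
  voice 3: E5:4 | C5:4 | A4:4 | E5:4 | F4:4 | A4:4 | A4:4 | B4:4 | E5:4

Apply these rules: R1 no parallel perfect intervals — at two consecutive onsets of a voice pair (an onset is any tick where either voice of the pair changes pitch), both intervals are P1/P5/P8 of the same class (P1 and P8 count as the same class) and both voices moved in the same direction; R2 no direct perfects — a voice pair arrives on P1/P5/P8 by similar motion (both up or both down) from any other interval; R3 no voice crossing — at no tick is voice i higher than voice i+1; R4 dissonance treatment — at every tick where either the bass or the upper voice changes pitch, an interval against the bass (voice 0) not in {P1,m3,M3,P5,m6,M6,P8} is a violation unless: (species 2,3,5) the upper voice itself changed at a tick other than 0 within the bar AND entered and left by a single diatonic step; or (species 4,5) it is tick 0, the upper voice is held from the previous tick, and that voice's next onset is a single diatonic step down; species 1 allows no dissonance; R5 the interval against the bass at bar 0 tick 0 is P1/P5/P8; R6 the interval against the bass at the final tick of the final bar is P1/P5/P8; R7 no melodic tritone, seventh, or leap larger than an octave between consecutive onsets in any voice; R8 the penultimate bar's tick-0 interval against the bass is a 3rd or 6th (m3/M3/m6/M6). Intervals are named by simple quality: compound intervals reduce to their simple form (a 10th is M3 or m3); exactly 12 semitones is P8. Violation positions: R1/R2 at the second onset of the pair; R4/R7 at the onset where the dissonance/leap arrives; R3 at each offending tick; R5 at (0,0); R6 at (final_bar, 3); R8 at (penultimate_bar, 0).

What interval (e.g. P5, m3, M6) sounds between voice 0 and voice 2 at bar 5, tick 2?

TT

voice 0=B3 voice 2=F5 -> TT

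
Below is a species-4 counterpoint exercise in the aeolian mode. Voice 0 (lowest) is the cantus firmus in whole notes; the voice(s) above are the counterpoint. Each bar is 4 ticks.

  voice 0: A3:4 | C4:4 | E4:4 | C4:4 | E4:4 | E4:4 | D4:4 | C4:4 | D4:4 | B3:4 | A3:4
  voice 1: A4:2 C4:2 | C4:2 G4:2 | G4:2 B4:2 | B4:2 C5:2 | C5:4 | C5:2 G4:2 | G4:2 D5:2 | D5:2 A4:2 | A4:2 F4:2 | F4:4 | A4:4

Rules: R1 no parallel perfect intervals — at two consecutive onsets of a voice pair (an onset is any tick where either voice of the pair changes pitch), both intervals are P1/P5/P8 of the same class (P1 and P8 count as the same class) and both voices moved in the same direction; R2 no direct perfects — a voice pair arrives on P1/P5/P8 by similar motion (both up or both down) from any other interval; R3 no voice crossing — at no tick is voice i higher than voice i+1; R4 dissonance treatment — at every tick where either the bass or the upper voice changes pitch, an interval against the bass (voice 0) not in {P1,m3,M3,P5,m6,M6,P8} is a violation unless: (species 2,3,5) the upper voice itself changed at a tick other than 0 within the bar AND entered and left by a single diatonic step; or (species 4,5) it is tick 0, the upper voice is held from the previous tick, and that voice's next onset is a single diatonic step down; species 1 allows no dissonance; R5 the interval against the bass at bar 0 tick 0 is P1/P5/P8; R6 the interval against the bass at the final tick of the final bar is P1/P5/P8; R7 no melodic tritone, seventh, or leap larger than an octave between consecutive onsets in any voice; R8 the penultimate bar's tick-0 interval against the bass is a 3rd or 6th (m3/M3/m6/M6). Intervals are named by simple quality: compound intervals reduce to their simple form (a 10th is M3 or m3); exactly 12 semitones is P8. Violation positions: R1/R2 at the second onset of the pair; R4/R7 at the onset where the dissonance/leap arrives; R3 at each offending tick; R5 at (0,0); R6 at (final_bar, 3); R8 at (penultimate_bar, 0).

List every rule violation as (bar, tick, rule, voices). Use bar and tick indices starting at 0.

bar 0: v0=A3 v1=A4 downbeat P8
bar 1: v0=C4 v1=C4 downbeat P1
bar 2: v0=E4 v1=G4 downbeat m3
bar 3: v0=C4 v1=B4 downbeat M7
bar 4: v0=E4 v1=C5 downbeat m6
bar 5: v0=E4 v1=C5 downbeat m6
bar 6: v0=D4 v1=G4 downbeat P4
bar 7: v0=C4 v1=D5 downbeat M2
bar 8: v0=D4 v1=A4 downbeat P5
bar 9: v0=B3 v1=F4 downbeat TT
bar 10: v0=A3 v1=A4 downbeat P8
  -> R4 @ bar 3 tick 0 v(0, 1): C4/B4 M7 untreated
  -> R4 @ bar 6 tick 0 v(0, 1): D4/G4 P4 untreated
  -> R4 @ bar 7 tick 0 v(0, 1): C4/D5 M2 untreated
  -> R4 @ bar 9 tick 0 v(0, 1): B3/F4 TT untreated
  -> R8 @ bar 9 tick 0 v(0, 1): penult TT not 3rd/6th

(3, 0, R4, (0, 1))
(6, 0, R4, (0, 1))
(7, 0, R4, (0, 1))
(9, 0, R4, (0, 1))
(9, 0, R8, (0, 1))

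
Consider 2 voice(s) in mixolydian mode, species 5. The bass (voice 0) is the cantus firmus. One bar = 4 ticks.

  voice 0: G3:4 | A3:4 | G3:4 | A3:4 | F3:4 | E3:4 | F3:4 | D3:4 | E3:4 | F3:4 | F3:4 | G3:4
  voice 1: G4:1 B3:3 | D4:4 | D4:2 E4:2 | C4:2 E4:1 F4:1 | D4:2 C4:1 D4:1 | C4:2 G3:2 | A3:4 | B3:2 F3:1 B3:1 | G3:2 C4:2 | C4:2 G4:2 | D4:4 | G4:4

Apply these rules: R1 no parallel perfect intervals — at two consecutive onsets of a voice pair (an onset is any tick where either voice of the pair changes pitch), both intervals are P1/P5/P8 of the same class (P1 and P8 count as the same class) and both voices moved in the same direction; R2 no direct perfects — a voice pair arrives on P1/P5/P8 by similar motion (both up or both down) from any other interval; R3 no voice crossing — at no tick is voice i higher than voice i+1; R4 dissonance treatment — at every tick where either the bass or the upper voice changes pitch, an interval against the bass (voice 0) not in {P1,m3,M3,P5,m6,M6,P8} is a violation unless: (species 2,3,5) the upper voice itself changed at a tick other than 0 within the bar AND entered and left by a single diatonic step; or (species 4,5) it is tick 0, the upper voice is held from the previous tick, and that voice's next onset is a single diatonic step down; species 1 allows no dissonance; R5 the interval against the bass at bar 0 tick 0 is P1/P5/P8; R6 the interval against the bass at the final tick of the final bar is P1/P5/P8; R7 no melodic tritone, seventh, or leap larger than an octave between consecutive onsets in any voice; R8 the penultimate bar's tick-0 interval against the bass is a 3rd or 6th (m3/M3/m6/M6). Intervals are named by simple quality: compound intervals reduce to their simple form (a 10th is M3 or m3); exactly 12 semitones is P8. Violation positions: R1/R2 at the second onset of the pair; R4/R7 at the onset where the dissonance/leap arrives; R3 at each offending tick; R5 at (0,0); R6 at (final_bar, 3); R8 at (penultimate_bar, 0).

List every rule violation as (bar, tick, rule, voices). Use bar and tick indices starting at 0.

bar 0: v0=G3 v1=G4 downbeat P8
bar 1: v0=A3 v1=D4 downbeat P4
bar 2: v0=G3 v1=D4 downbeat P5
bar 3: v0=A3 v1=C4 downbeat m3
bar 4: v0=F3 v1=D4 downbeat M6
bar 5: v0=E3 v1=C4 downbeat m6
bar 6: v0=F3 v1=A3 downbeat M3
bar 7: v0=D3 v1=B3 downbeat M6
bar 8: v0=E3 v1=G3 downbeat m3
bar 9: v0=F3 v1=C4 downbeat P5
bar 10: v0=F3 v1=D4 downbeat M6
bar 11: v0=G3 v1=G4 downbeat P8
  -> R4 @ bar 1 tick 0 v(0, 1): A3/D4 P4 untreated
  -> R7 @ bar 7 tick 2 v(1,): B3->F3 leap 6st
  -> R7 @ bar 7 tick 3 v(1,): F3->B3 leap 6st
  -> R4 @ bar 9 tick 2 v(0, 1): F3/G4 M2 untreated
  -> R2 @ bar 11 tick 0 v(0, 1): F3/D4 M6 -> G3/G4 P8 similar

(1, 0, R4, (0, 1))
(7, 2, R7, (1,))
(7, 3, R7, (1,))
(9, 2, R4, (0, 1))
(11, 0, R2, (0, 1))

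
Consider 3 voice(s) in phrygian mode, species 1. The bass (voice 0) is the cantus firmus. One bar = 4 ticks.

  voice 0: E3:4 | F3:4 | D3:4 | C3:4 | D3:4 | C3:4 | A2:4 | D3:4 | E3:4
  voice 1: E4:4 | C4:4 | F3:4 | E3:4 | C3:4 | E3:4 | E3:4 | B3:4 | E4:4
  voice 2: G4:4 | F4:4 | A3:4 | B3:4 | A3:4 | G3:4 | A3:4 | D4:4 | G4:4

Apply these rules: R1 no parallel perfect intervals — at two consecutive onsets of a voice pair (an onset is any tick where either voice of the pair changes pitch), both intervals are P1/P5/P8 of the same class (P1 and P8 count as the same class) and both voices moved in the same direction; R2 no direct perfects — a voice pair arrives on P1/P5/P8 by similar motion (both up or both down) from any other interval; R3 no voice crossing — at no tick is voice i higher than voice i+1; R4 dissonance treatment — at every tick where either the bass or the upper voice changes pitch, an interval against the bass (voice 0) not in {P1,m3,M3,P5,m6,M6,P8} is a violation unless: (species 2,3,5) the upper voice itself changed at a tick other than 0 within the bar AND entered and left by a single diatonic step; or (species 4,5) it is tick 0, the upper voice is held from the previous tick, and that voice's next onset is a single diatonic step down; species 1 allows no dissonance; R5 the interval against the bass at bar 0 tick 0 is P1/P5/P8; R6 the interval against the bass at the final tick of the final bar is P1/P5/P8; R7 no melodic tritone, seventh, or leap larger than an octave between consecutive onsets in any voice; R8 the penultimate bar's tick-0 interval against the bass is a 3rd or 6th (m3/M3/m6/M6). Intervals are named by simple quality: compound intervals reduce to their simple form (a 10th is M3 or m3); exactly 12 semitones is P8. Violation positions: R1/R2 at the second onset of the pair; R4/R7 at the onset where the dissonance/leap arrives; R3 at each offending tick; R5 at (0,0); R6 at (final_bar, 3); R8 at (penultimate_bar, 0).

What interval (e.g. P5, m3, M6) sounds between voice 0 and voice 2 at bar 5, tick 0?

voice 0=C3 voice 2=G3 -> P5

P5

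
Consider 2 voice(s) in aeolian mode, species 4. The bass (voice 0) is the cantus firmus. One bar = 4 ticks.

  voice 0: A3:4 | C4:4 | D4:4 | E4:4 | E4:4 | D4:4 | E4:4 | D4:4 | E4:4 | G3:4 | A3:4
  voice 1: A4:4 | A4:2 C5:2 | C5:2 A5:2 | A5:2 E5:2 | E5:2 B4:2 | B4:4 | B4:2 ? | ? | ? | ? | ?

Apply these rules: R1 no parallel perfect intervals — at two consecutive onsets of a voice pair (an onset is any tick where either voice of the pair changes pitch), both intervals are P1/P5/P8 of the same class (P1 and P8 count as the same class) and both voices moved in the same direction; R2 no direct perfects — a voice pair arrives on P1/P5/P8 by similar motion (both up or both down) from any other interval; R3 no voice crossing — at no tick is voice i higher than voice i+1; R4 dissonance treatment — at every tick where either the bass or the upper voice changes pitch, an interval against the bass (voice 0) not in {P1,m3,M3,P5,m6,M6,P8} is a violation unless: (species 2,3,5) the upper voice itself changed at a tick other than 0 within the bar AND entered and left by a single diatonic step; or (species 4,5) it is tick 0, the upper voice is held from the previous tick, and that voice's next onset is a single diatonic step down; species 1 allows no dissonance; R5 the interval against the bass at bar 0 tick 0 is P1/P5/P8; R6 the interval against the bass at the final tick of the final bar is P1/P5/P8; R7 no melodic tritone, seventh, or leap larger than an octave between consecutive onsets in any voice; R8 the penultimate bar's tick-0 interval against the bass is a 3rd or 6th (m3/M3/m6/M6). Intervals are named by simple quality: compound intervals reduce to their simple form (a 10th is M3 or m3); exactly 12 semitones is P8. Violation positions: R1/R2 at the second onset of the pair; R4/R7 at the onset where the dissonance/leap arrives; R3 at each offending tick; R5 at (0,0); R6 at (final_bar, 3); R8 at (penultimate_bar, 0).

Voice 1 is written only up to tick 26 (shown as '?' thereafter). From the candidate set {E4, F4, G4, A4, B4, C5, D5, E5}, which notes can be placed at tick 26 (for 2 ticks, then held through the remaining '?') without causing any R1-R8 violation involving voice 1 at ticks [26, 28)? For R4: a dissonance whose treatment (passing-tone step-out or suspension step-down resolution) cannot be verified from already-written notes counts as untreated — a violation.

E4: legal
F4: violates R4,R7
G4: legal
A4: violates R4
B4: legal
C5: legal
D5: violates R4
E5: legal

{B4, C5, E4, E5, G4}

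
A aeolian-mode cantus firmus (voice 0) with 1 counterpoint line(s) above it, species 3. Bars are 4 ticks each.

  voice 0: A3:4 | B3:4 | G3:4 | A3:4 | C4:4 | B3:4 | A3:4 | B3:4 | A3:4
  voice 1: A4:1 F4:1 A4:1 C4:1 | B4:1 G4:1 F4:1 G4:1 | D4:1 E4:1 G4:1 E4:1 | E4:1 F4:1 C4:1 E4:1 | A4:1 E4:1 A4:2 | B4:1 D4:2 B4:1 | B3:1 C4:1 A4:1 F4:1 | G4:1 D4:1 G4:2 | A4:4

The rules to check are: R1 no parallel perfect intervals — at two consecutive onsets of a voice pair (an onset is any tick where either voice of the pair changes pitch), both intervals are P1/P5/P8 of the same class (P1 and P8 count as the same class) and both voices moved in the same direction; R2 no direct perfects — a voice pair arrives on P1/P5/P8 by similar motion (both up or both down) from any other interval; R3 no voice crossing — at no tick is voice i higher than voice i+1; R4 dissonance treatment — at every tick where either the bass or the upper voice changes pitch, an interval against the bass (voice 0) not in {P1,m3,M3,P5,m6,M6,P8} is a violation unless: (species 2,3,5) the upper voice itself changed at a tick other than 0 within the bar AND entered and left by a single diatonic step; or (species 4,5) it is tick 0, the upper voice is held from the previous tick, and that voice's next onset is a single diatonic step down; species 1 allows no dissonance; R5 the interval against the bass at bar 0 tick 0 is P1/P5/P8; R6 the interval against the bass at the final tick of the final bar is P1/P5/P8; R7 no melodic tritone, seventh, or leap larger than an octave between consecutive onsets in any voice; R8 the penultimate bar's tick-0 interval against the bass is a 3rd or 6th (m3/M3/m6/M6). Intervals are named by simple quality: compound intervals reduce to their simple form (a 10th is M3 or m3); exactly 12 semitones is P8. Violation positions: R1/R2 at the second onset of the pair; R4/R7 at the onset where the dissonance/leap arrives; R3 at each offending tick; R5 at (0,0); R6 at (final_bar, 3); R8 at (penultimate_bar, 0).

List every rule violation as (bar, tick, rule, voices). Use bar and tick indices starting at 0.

bar 0: v0=A3 v1=A4 downbeat P8
bar 1: v0=B3 v1=B4 downbeat P8
bar 2: v0=G3 v1=D4 downbeat P5
bar 3: v0=A3 v1=E4 downbeat P5
bar 4: v0=C4 v1=A4 downbeat M6
bar 5: v0=B3 v1=B4 downbeat P8
bar 6: v0=A3 v1=B3 downbeat M2
bar 7: v0=B3 v1=G4 downbeat m6
bar 8: v0=A3 v1=A4 downbeat P8
  -> R2 @ bar 1 tick 0 v(0, 1): A3/C4 m3 -> B3/B4 P8 similar
  -> R7 @ bar 1 tick 0 v(1,): C4->B4 leap 11st
  -> R2 @ bar 2 tick 0 v(0, 1): B3/G4 m6 -> G3/D4 P5 similar
  -> R4 @ bar 6 tick 0 v(0, 1): A3/B3 M2 untreated

(1, 0, R2, (0, 1))
(1, 0, R7, (1,))
(2, 0, R2, (0, 1))
(6, 0, R4, (0, 1))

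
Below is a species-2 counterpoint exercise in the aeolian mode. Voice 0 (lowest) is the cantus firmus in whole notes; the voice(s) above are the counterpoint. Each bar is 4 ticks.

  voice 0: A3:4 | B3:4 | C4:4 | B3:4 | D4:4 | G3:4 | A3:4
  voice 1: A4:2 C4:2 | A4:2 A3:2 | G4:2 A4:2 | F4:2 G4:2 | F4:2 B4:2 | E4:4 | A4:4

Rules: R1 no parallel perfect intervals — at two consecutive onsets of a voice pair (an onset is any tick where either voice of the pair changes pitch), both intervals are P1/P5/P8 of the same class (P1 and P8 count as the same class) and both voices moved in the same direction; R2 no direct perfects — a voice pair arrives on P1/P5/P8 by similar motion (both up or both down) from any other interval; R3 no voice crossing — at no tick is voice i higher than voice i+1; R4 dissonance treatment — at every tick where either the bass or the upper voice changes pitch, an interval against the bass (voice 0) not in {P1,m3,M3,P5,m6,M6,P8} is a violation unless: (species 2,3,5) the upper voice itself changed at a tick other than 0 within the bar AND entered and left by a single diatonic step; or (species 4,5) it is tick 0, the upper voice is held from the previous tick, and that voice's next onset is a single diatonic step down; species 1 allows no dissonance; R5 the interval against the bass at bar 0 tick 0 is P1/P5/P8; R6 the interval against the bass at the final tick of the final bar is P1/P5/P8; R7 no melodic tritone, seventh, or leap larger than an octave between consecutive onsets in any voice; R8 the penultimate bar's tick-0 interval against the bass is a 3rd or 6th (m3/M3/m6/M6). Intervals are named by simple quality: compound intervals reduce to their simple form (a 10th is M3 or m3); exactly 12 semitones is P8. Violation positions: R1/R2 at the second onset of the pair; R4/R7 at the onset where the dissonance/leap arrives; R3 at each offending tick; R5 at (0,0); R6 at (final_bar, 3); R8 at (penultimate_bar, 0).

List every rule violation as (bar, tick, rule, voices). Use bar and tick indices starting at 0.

(1, 0, R4, (0, 1))
(1, 2, R3, (0, 1))
(1, 2, R4, (0, 1))
(1, 3, R3, (0, 1))
(2, 0, R2, (0, 1))
(2, 0, R7, (1,))
(3, 0, R4, (0, 1))
(4, 2, R7, (1,))
(6, 0, R2, (0, 1))

bar 0: v0=A3 v1=A4 downbeat P8
bar 1: v0=B3 v1=A4 downbeat m7
bar 2: v0=C4 v1=G4 downbeat P5
bar 3: v0=B3 v1=F4 downbeat TT
bar 4: v0=D4 v1=F4 downbeat m3
bar 5: v0=G3 v1=E4 downbeat M6
bar 6: v0=A3 v1=A4 downbeat P8
  -> R4 @ bar 1 tick 0 v(0, 1): B3/A4 m7 untreated
  -> R3 @ bar 1 tick 2 v(0, 1): B3 above A3
  -> R4 @ bar 1 tick 2 v(0, 1): B3/A3 M2 untreated
  -> R3 @ bar 1 tick 3 v(0, 1): B3 above A3
  -> R2 @ bar 2 tick 0 v(0, 1): B3/A3 M2 -> C4/G4 P5 similar
  -> R7 @ bar 2 tick 0 v(1,): A3->G4 leap 10st
  -> R4 @ bar 3 tick 0 v(0, 1): B3/F4 TT untreated
  -> R7 @ bar 4 tick 2 v(1,): F4->B4 leap 6st
  -> R2 @ bar 6 tick 0 v(0, 1): G3/E4 M6 -> A3/A4 P8 similar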